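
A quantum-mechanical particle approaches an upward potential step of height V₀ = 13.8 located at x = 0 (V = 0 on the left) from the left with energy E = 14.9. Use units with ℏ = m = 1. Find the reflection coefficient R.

R = 0.328

The wavenumbers are k₁ = √(2mE)/ℏ = 5.459 on the left and k₂ = √(2m(E − V₀))/ℏ = 1.483 on the right.
Continuity of ψ and ψ′ at the step yields the reflection amplitude r = (k₁ − k₂)/(k₁ + k₂) = 0.5727; thus R = |r|² = 0.3280, T = 0.6720.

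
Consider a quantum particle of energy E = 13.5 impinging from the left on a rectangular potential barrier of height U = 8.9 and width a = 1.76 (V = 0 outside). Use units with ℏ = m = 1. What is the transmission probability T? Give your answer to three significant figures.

E > U: inside the barrier k₂ = √(2m(E − U))/ℏ = 3.033, k₂a = 5.338.
Matching at both interfaces gives T⁻¹ = 1 + U² sin²(k₂a) / [4E(E − U)] = 1.209, hence T = 0.827.

T = 0.827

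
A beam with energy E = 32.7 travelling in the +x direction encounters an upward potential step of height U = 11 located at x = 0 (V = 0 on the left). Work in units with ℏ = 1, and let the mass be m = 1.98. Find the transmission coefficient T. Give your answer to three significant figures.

The wavenumbers are k₁ = √(2mE)/ℏ = 11.38 on the left and k₂ = √(2m(E − U))/ℏ = 9.270 on the right.
Matching ψ and ψ′ at x = 0 gives r = (k₁ − k₂)/(k₁ + k₂), so R = r² = 0.01044 and T = 1 − R = 0.9896.

T = 0.990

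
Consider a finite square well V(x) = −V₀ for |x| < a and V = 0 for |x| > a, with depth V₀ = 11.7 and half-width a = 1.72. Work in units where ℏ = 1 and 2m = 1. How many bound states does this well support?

The dimensionless depth is z₀ = a√(2mV₀)/ℏ = 1.72 × √(11.70) = 5.883.
A new bound state (alternating even/odd) appears each time z₀ passes a multiple of π/2, so N = ⌊2z₀/π⌋ + 1 = ⌊3.745⌋ + 1 = 4.

N = 4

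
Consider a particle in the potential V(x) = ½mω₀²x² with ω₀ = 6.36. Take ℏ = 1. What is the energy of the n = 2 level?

The oscillator eigenvalues are E_n = ℏω₀(n + ½), so E_2 = 6.36 × 2.5 = 15.90.

E = 15.9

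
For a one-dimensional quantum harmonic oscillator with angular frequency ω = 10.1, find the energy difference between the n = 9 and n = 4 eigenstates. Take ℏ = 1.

E_n = ℏω(n + ½), so ΔE = (9 − 4) ℏω = 5 × 10.1 = 50.50.

ΔE = 50.5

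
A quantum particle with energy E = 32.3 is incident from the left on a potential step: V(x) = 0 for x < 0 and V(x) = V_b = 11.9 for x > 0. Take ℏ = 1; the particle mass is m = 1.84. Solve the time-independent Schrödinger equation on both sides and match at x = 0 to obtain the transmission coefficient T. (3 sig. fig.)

T = 0.987

The wavenumbers are k₁ = √(2mE)/ℏ = 10.90 on the left and k₂ = √(2m(E − V_b))/ℏ = 8.664 on the right.
Continuity of ψ and ψ′ at the step yields the reflection amplitude r = (k₁ − k₂)/(k₁ + k₂) = 0.1144; thus R = |r|² = 0.01308, T = 0.9869.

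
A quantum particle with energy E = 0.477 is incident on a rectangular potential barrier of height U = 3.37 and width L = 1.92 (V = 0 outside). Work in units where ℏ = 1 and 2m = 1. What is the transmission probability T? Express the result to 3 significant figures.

T = 0.00283

E < U: inside the barrier ψ ∝ e^{±κx} with κ = √(2m(U − E))/ℏ = 1.701.
κL = 3.266, sinh(κL) = 13.08.
Matching ψ, ψ′ at both faces gives T = [1 + U² sinh²(κL) / (4E(U − E))]⁻¹ = 1/353.0 = 0.00283.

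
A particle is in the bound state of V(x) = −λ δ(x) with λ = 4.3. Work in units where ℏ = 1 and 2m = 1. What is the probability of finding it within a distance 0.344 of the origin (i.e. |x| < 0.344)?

The normalised bound state is ψ = √κ e^{−κ|x|} with κ = mλ/ℏ² = 2.150.
P(|x| < d) = ∫_{−d}^{d} κ e^{−2κ|x|} dx = 1 − e^{−2κd} = 1 − e^{−1.479} = 0.7722.

P = 0.772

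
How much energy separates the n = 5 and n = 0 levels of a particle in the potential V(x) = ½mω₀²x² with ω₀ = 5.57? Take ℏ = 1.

ΔE = 27.9

E_n = ℏω₀(n + ½), so ΔE = (5 − 0) ℏω₀ = 5 × 5.57 = 27.85.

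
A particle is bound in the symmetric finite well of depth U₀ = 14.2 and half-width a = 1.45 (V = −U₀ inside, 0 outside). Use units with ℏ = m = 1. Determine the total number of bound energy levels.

N = 5

Define the well-strength parameter z₀ = (a/ℏ)√(2mU₀) = 1.45 × √(2·1·14.2) = 7.727.
A new bound state (alternating even/odd) appears each time z₀ passes a multiple of π/2, so N = ⌊2z₀/π⌋ + 1 = ⌊4.919⌋ + 1 = 5.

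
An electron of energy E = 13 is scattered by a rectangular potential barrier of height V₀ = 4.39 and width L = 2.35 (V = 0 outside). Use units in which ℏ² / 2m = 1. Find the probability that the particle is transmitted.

T = 0.986

Above the barrier the interior wavenumber is k₂ = √(2m(E − V₀))/ℏ = 2.934, giving phase k₂L = 6.896.
T = [1 + V₀² sin²(k₂L) / (4E(E − V₀))]⁻¹ = 1/1.014 = 0.986.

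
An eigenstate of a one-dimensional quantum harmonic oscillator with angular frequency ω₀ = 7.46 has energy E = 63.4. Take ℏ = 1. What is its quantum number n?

n = 8

Invert E_n = (n + ½)ℏω₀: n = E/ℏω₀ − ½ = 7.999, so n = 8.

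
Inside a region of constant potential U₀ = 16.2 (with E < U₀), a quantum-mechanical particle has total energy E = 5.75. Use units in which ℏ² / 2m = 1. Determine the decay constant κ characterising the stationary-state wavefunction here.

κ = 3.23

Since E < U₀ the TISE in this region is ψ'' = κ²ψ with κ = √(2m(U₀ − E))/ℏ.
κ = √(2 × 0.5 × 10.45) = 3.233.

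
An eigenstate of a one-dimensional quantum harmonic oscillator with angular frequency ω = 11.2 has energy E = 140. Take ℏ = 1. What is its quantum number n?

n = 12

E_n = ℏω(n + ½) ⇒ n = E/(ℏω) − ½ = 140/11.2 − 0.5 = 12.000 → n = 12.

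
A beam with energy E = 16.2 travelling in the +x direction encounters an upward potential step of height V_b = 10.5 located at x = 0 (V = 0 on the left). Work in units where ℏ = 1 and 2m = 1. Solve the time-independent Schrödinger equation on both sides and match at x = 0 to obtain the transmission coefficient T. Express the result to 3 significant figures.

T = 0.935

On each side the TISE gives plane waves with k = √(2m(E − V))/ℏ: k₁ = √(2·½·16.2) = 4.025, k₂ = √(2·½·5.7) = 2.387.
Matching ψ and ψ′ at x = 0 gives r = (k₁ − k₂)/(k₁ + k₂), so R = r² = 0.06521 and T = 1 − R = 0.9348.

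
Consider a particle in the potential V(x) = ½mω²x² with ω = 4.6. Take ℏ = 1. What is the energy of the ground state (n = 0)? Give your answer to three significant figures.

The oscillator eigenvalues are E_n = ℏω(n + ½), so E_0 = 4.6 × 0.5 = 2.300.

E = 2.30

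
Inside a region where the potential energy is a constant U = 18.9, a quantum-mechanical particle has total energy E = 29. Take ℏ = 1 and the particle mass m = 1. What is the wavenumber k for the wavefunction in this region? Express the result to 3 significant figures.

With E > U the solution is oscillatory, ψ ∝ e^{±ikx} with k = √(2m(E − U))/ℏ.
k = √(2 × 1 × 10.1) = 4.494.

k = 4.49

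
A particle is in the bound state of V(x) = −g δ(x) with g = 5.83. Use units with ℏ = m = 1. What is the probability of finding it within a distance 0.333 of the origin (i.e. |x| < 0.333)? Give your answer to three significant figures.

The normalised bound state is ψ = √κ e^{−κ|x|} with κ = mg/ℏ² = 5.830.
P(|x| < d) = ∫_{−d}^{d} κ e^{−2κ|x|} dx = 1 − e^{−2κd} = 1 − e^{−3.883} = 0.9794.

P = 0.979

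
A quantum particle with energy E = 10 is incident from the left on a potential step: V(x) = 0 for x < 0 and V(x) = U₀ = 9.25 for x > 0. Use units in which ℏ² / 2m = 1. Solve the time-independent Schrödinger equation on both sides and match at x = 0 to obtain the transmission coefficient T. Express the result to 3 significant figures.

On each side the TISE gives plane waves with k = √(2m(E − V))/ℏ: k₁ = √(2·½·10) = 3.162, k₂ = √(2·½·0.75) = 0.8660.
Continuity of ψ and ψ′ at the step yields the reflection amplitude r = (k₁ − k₂)/(k₁ + k₂) = 0.5700; thus R = |r|² = 0.3249, T = 0.6751.

T = 0.675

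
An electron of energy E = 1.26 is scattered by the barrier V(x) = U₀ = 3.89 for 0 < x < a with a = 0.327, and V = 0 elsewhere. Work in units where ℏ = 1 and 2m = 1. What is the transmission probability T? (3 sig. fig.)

E < U₀: inside the barrier ψ ∝ e^{±κx} with κ = √(2m(U₀ − E))/ℏ = 1.622.
κa = 0.5303, sinh(κa) = 0.5555.
Matching ψ, ψ′ at both faces gives T = [1 + U₀² sinh²(κa) / (4E(U₀ − E))]⁻¹ = 1/1.352 = 0.739.

T = 0.739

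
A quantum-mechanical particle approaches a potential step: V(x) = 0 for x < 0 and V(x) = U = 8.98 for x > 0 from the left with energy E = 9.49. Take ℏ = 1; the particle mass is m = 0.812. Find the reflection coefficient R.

The wavenumbers are k₁ = √(2mE)/ℏ = 3.926 on the left and k₂ = √(2m(E − U))/ℏ = 0.9101 on the right.
Matching ψ and ψ′ at x = 0 gives r = (k₁ − k₂)/(k₁ + k₂), so R = r² = 0.3889 and T = 1 − R = 0.6111.

R = 0.389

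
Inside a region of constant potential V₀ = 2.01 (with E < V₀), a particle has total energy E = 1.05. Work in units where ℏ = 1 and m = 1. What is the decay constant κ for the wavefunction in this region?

κ = 1.39

Since E < V₀ the TISE in this region is ψ'' = κ²ψ with κ = √(2m(V₀ − E))/ℏ.
κ = √(2 × 1 × 0.96) = 1.386.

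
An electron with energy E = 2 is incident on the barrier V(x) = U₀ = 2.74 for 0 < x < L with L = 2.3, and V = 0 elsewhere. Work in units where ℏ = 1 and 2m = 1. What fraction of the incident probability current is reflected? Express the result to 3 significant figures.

Since E < U₀ the interior solution is evanescent with decay constant κ = √(2m(U₀ − E))/ℏ = 0.8602.
κL = 1.979, sinh(κL) = 3.547.
Matching ψ, ψ′ at both faces gives T = [1 + U₀² sinh²(κL) / (4E(U₀ − E))]⁻¹ = 1/16.95 = 0.0590.
R = 1 − T = 0.941.

R = 0.941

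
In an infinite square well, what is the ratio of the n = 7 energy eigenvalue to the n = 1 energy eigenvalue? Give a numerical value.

E_n = n²π²ℏ²/(2mL²) so the ratio is n₂²/n₁² = 49/1 = 49.

49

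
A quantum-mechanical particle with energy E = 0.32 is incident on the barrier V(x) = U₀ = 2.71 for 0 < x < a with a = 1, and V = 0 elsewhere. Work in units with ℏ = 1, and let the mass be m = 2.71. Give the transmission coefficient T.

T = 0.00125

E < U₀: inside the barrier ψ ∝ e^{±κx} with κ = √(2m(U₀ − E))/ℏ = 3.599.
κa = 3.599, sinh(κa) = 18.27.
The exact tunnelling result is T⁻¹ = 1 + U₀² sinh²(κa) / [4E(U₀ − E)] = 802.3, so T = 0.00125.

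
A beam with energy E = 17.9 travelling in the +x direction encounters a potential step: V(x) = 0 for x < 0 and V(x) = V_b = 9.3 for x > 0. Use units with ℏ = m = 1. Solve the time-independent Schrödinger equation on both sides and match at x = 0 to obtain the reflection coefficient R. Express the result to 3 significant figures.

R = 0.0328

On each side the TISE gives plane waves with k = √(2m(E − V))/ℏ: k₁ = √(2·1·17.9) = 5.983, k₂ = √(2·1·8.6) = 4.147.
Continuity of ψ and ψ′ at the step yields the reflection amplitude r = (k₁ − k₂)/(k₁ + k₂) = 0.1812; thus R = |r|² = 0.03285, T = 0.9672.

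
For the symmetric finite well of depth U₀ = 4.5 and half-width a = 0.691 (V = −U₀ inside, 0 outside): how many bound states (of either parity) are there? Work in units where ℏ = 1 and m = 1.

N = 2

The dimensionless depth is z₀ = a√(2mU₀)/ℏ = 0.691 × √(9.000) = 2.073.
The even/odd transcendental equations gain one root per π/2 in z₀, giving N = 1 + ⌊2z₀/π⌋ = 1 + ⌊1.320⌋ = 2.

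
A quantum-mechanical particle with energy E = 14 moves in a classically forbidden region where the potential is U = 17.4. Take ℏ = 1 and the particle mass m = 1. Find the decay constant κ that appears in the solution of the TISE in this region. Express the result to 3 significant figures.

κ = 2.61

Since E < U the TISE in this region is ψ'' = κ²ψ with κ = √(2m(U − E))/ℏ.
κ = √(2 × 1 × 3.4) = 2.608.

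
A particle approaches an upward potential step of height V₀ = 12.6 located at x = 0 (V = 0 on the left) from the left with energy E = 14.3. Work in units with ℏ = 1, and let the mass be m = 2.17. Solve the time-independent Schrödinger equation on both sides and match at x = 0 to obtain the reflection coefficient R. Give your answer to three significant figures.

On each side the TISE gives plane waves with k = √(2m(E − V))/ℏ: k₁ = √(2·2.17·14.3) = 7.878, k₂ = √(2·2.17·1.7) = 2.716.
Continuity of ψ and ψ′ at the step yields the reflection amplitude r = (k₁ − k₂)/(k₁ + k₂) = 0.4872; thus R = |r|² = 0.2374, T = 0.7626.

R = 0.237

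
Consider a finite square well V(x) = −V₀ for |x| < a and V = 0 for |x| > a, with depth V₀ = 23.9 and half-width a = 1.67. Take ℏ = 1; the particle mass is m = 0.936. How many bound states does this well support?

N = 8

The dimensionless depth is z₀ = a√(2mV₀)/ℏ = 1.67 × √(44.74) = 11.17.
A new bound state (alternating even/odd) appears each time z₀ passes a multiple of π/2, so N = ⌊2z₀/π⌋ + 1 = ⌊7.111⌋ + 1 = 8.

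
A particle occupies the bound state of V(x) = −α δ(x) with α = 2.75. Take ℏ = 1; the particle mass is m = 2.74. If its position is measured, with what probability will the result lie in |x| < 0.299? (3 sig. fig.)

The normalised bound state is ψ = √κ e^{−κ|x|} with κ = mα/ℏ² = 7.535.
P(|x| < d) = ∫_{−d}^{d} κ e^{−2κ|x|} dx = 1 − e^{−2κd} = 1 − e^{−4.506} = 0.9890.

P = 0.989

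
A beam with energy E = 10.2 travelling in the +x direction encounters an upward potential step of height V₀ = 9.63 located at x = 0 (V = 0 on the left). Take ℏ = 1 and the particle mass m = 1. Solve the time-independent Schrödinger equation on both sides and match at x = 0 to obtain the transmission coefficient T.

T = 0.619

On each side the TISE gives plane waves with k = √(2m(E − V))/ℏ: k₁ = √(2·1·10.2) = 4.517, k₂ = √(2·1·0.57) = 1.068.
Continuity of ψ and ψ′ at the step yields the reflection amplitude r = (k₁ − k₂)/(k₁ + k₂) = 0.6176; thus R = |r|² = 0.3814, T = 0.6186.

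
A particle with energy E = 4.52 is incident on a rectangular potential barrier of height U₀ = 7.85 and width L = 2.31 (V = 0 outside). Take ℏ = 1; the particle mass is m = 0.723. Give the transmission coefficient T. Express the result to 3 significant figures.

T = 0.000155

E < U₀: inside the barrier ψ ∝ e^{±κx} with κ = √(2m(U₀ − E))/ℏ = 2.194.
κL = 5.069, sinh(κL) = 79.50.
Matching ψ, ψ′ at both faces gives T = [1 + U₀² sinh²(κL) / (4E(U₀ − E))]⁻¹ = 1/6470 = 0.000155.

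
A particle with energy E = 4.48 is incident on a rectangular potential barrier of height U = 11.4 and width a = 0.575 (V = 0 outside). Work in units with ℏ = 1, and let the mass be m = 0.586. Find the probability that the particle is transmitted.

Since E < U the interior solution is evanescent with decay constant κ = √(2m(U − E))/ℏ = 2.848.
κa = 1.638, sinh(κa) = 2.474.
The exact tunnelling result is T⁻¹ = 1 + U² sinh²(κa) / [4E(U − E)] = 7.414, so T = 0.135.

T = 0.135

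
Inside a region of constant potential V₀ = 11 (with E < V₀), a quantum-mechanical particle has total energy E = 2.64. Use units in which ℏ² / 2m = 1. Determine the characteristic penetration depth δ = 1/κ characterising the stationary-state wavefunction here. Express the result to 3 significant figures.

δ = 0.346

Since E < V₀ the TISE in this region is ψ'' = κ²ψ with κ = √(2m(V₀ − E))/ℏ.
κ = √(2 × 0.5 × 8.36) = 2.891. The penetration depth is δ = 1/κ = 0.346.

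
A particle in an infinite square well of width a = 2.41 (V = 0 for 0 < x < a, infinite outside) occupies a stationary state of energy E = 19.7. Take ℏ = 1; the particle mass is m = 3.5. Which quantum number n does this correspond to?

For an infinite well E_n = n²π²ℏ²/(2ma²), so n = (a/πℏ)√(2mE).
n = (2.41/π) × √(2 × 3.5 × 19.7) = 9.008 → n = 9.

n = 9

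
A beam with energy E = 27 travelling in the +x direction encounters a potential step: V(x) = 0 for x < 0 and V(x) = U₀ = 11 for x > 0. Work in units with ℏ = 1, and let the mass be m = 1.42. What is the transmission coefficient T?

T = 0.983

On each side the TISE gives plane waves with k = √(2m(E − V))/ℏ: k₁ = √(2·1.42·27) = 8.757, k₂ = √(2·1.42·16) = 6.741.
Matching ψ and ψ′ at x = 0 gives r = (k₁ − k₂)/(k₁ + k₂), so R = r² = 0.01692 and T = 1 − R = 0.9831.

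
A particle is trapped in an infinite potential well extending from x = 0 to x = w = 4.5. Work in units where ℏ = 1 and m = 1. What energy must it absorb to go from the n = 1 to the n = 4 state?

ΔE = 3.66

E_n = n²π²ℏ²/(2mw²), so ΔE = (4² − 1²) π²ℏ²/(2mw²).
ΔE = 15 × π² / (2 × 1 × 4.5²) = 3.655.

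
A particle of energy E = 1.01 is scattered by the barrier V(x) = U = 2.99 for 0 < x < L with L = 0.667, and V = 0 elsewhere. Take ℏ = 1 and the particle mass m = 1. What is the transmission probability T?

T = 0.226

E < U: inside the barrier ψ ∝ e^{±κx} with κ = √(2m(U − E))/ℏ = 1.990.
κL = 1.327, sinh(κL) = 1.753.
Matching ψ, ψ′ at both faces gives T = [1 + U² sinh²(κL) / (4E(U − E))]⁻¹ = 1/4.434 = 0.226.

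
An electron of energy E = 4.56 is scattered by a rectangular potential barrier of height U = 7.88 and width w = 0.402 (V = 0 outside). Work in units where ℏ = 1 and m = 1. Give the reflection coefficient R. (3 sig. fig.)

E < U: inside the barrier ψ ∝ e^{±κx} with κ = √(2m(U − E))/ℏ = 2.577.
κw = 1.036, sinh(κw) = 1.231.
The exact tunnelling result is T⁻¹ = 1 + U² sinh²(κw) / [4E(U − E)] = 2.555, so T = 0.391.
R = 1 − T = 0.609.

R = 0.609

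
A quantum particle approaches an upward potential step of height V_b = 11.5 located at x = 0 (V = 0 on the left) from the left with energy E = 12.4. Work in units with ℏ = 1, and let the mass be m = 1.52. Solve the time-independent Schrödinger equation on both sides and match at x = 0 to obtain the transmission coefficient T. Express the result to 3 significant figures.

T = 0.669

On each side the TISE gives plane waves with k = √(2m(E − V))/ℏ: k₁ = √(2·1.52·12.4) = 6.140, k₂ = √(2·1.52·0.9) = 1.654.
Continuity of ψ and ψ′ at the step yields the reflection amplitude r = (k₁ − k₂)/(k₁ + k₂) = 0.5755; thus R = |r|² = 0.3312, T = 0.6688.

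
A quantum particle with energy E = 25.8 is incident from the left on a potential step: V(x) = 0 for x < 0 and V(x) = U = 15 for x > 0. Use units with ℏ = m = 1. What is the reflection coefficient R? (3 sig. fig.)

R = 0.0459

On each side the TISE gives plane waves with k = √(2m(E − V))/ℏ: k₁ = √(2·1·25.8) = 7.183, k₂ = √(2·1·10.8) = 4.648.
Matching ψ and ψ′ at x = 0 gives r = (k₁ − k₂)/(k₁ + k₂), so R = r² = 0.04594 and T = 1 − R = 0.9541.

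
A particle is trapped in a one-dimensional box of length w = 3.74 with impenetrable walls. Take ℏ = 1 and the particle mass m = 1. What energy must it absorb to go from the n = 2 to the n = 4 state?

ΔE = 4.23

E_n = n²π²ℏ²/(2mw²), so ΔE = (4² − 2²) π²ℏ²/(2mw²).
ΔE = 12 × π² / (2 × 1 × 3.74²) = 4.234.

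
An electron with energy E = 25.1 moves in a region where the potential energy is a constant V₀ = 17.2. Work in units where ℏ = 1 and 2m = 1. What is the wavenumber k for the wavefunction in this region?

k = 2.81

With E > V₀ the solution is oscillatory, ψ ∝ e^{±ikx} with k = √(2m(E − V₀))/ℏ.
k = √(2 × 0.5 × 7.9) = 2.811.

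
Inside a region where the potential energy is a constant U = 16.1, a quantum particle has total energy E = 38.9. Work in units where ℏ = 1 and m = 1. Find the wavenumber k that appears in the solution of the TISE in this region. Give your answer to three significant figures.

With E > U the solution is oscillatory, ψ ∝ e^{±ikx} with k = √(2m(E − U))/ℏ.
k = √(2 × 1 × 22.8) = 6.753.

k = 6.75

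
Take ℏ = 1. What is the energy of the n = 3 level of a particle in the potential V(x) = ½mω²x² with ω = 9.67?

E = 33.8

The oscillator eigenvalues are E_n = ℏω(n + ½), so E_3 = 9.67 × 3.5 = 33.85.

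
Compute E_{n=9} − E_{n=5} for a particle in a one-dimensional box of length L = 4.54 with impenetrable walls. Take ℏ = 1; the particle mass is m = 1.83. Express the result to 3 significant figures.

E_n = n²π²ℏ²/(2mL²), so ΔE = (9² − 5²) π²ℏ²/(2mL²).
ΔE = 56 × π² / (2 × 1.83 × 4.54²) = 7.326.

ΔE = 7.33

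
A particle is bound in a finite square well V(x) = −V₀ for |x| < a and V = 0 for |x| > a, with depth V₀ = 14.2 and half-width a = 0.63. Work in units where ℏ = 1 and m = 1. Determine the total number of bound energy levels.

N = 3

The dimensionless depth is z₀ = a√(2mV₀)/ℏ = 0.63 × √(28.40) = 3.357.
A new bound state (alternating even/odd) appears each time z₀ passes a multiple of π/2, so N = ⌊2z₀/π⌋ + 1 = ⌊2.137⌋ + 1 = 3.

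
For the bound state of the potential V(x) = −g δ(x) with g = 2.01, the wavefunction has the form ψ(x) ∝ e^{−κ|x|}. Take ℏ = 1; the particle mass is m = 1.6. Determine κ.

Integrate −(ℏ²/2m)ψ'' − gδ(x)ψ = Eψ from −ε to +ε: the ψ'' term gives ψ'(0⁺) − ψ'(0⁻) and the δ term gives −(2mg/ℏ²)ψ(0).
With ψ ∝ e^{−κ|x|} this yields −2κ = −2mg/ℏ², so κ = mg/ℏ² = 3.216.

κ = 3.22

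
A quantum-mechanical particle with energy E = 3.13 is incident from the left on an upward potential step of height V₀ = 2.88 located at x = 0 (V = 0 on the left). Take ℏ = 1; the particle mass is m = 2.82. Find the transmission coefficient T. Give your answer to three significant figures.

On each side the TISE gives plane waves with k = √(2m(E − V))/ℏ: k₁ = √(2·2.82·3.13) = 4.202, k₂ = √(2·2.82·0.25) = 1.187.
Continuity of ψ and ψ′ at the step yields the reflection amplitude r = (k₁ − k₂)/(k₁ + k₂) = 0.5593; thus R = |r|² = 0.3128, T = 0.6872.

T = 0.687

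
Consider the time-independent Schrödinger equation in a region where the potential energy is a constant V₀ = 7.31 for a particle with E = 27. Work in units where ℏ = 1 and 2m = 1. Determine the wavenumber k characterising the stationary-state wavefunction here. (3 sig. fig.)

With E > V₀ the solution is oscillatory, ψ ∝ e^{±ikx} with k = √(2m(E − V₀))/ℏ.
k = √(2 × 0.5 × 19.69) = 4.437.

k = 4.44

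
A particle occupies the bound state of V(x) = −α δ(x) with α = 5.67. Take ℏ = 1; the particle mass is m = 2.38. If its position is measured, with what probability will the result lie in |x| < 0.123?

P = 0.964

The normalised bound state is ψ = √κ e^{−κ|x|} with κ = mα/ℏ² = 13.49.
P(|x| < d) = ∫_{−d}^{d} κ e^{−2κ|x|} dx = 1 − e^{−2κd} = 1 − e^{−3.320} = 0.9638.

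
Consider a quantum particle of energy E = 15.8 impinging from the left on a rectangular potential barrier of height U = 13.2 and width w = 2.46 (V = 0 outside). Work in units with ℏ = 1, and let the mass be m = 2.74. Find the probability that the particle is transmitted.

Above the barrier the interior wavenumber is k₂ = √(2m(E − U))/ℏ = 3.775, giving phase k₂w = 9.286.
T = [1 + U² sin²(k₂w) / (4E(E − U))]⁻¹ = 1/1.020 = 0.980.

T = 0.980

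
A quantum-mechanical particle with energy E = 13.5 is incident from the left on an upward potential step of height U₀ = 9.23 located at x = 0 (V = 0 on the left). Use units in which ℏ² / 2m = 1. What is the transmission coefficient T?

T = 0.922

On each side the TISE gives plane waves with k = √(2m(E − V))/ℏ: k₁ = √(2·½·13.5) = 3.674, k₂ = √(2·½·4.27) = 2.066.
Matching ψ and ψ′ at x = 0 gives r = (k₁ − k₂)/(k₁ + k₂), so R = r² = 0.07844 and T = 1 − R = 0.9216.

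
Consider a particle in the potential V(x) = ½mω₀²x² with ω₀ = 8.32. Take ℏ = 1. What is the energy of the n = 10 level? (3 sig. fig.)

E = 87.4

Using E_n = (n + ½)ℏω₀: E_10 = 10.5 × 8.32 = 87.36.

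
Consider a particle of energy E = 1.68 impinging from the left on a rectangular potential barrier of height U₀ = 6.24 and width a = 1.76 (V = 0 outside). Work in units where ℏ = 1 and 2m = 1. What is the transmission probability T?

Since E < U₀ the interior solution is evanescent with decay constant κ = √(2m(U₀ − E))/ℏ = 2.135.
κa = 3.758, sinh(κa) = 21.43.
The exact tunnelling result is T⁻¹ = 1 + U₀² sinh²(κa) / [4E(U₀ − E)] = 584.4, so T = 0.00171.

T = 0.00171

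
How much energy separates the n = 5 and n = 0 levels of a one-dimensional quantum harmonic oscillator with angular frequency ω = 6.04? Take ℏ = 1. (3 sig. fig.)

E_n = ℏω(n + ½), so ΔE = (5 − 0) ℏω = 5 × 6.04 = 30.20.

ΔE = 30.2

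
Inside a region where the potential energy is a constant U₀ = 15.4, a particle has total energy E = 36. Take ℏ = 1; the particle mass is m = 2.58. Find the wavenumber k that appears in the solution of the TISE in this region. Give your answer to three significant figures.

With E > U₀ the solution is oscillatory, ψ ∝ e^{±ikx} with k = √(2m(E − U₀))/ℏ.
k = √(2 × 2.58 × 20.6) = 10.31.

k = 10.3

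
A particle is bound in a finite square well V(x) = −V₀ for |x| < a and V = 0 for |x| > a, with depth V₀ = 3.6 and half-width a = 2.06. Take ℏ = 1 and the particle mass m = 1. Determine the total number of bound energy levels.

N = 4

Define the well-strength parameter z₀ = (a/ℏ)√(2mV₀) = 2.06 × √(2·1·3.6) = 5.528.
The even/odd transcendental equations gain one root per π/2 in z₀, giving N = 1 + ⌊2z₀/π⌋ = 1 + ⌊3.519⌋ = 4.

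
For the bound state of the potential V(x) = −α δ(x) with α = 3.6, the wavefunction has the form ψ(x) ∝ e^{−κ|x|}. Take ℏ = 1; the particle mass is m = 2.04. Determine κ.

Integrating the TISE across x = 0 gives the cusp condition ψ'(0⁺) − ψ'(0⁻) = −(2mα/ℏ²)ψ(0).
With ψ ∝ e^{−κ|x|} this yields −2κ = −2mα/ℏ², so κ = mα/ℏ² = 7.344.

κ = 7.34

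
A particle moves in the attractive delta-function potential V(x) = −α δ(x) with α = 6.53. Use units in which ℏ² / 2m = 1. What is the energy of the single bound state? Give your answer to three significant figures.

The bound state is ψ(x) = √κ e^{−κ|x|}. The derivative jump ψ'(0⁺) − ψ'(0⁻) = −(2mα/ℏ²)ψ(0) fixes κ = mα/ℏ² = 3.265.
Then E = −ℏ²κ²/(2m) = −mα²/(2ℏ²) = -10.66.

E = -10.7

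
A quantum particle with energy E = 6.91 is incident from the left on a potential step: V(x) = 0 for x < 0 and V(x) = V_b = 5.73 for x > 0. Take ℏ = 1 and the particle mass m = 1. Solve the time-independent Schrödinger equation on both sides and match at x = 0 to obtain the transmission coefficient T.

The wavenumbers are k₁ = √(2mE)/ℏ = 3.718 on the left and k₂ = √(2m(E − V_b))/ℏ = 1.536 on the right.
Matching ψ and ψ′ at x = 0 gives r = (k₁ − k₂)/(k₁ + k₂), so R = r² = 0.1724 and T = 1 − R = 0.8276.

T = 0.828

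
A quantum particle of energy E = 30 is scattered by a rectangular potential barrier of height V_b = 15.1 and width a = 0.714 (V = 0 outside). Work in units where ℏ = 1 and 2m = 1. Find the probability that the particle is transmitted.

Above the barrier the interior wavenumber is k₂ = √(2m(E − V_b))/ℏ = 3.860, giving phase k₂a = 2.756.
Matching at both interfaces gives T⁻¹ = 1 + V_b² sin²(k₂a) / [4E(E − V_b)] = 1.018, hence T = 0.982.

T = 0.982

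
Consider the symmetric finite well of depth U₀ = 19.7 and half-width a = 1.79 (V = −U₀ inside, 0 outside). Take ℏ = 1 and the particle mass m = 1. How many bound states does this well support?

N = 8

Define the well-strength parameter z₀ = (a/ℏ)√(2mU₀) = 1.79 × √(2·1·19.7) = 11.24.
A new bound state (alternating even/odd) appears each time z₀ passes a multiple of π/2, so N = ⌊2z₀/π⌋ + 1 = ⌊7.153⌋ + 1 = 8.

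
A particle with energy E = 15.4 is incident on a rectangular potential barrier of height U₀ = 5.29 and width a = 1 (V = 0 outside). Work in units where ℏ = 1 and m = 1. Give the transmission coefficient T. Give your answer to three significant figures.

E > U₀: inside the barrier k₂ = √(2m(E − U₀))/ℏ = 4.497, k₂a = 4.497.
Matching at both interfaces gives T⁻¹ = 1 + U₀² sin²(k₂a) / [4E(E − U₀)] = 1.043, hence T = 0.959.

T = 0.959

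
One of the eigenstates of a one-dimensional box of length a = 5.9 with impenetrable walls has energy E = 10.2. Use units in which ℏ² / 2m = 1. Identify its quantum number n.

From E_n = n²π²ℏ²/(2ma²) invert to n = √(2ma²E)/(πℏ).
n = (5.9/π) × √(2 × 0.5 × 10.2) = 5.998 → n = 6.

n = 6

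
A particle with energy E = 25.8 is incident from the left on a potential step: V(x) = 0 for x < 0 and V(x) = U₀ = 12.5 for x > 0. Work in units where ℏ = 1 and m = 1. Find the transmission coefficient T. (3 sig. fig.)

T = 0.973

The wavenumbers are k₁ = √(2mE)/ℏ = 7.183 on the left and k₂ = √(2m(E − U₀))/ℏ = 5.158 on the right.
Matching ψ and ψ′ at x = 0 gives r = (k₁ − k₂)/(k₁ + k₂), so R = r² = 0.02695 and T = 1 − R = 0.9731.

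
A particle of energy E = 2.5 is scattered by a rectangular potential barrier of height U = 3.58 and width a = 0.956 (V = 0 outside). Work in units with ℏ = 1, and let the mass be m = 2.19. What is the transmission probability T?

T = 0.0516

E < U: inside the barrier ψ ∝ e^{±κx} with κ = √(2m(U − E))/ℏ = 2.175.
κa = 2.079, sinh(κa) = 3.937.
The exact tunnelling result is T⁻¹ = 1 + U² sinh²(κa) / [4E(U − E)] = 19.39, so T = 0.0516.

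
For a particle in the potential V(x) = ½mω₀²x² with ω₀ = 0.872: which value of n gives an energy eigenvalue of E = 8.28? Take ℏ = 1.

n = 9

E_n = ℏω₀(n + ½) ⇒ n = E/(ℏω₀) − ½ = 8.28/0.872 − 0.5 = 8.995 → n = 9.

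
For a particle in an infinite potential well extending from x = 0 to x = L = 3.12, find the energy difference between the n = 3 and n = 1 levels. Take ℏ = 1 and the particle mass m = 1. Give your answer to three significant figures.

ΔE = 4.06

E_n = n²π²ℏ²/(2mL²), so ΔE = (3² − 1²) π²ℏ²/(2mL²).
ΔE = 8 × π² / (2 × 1 × 3.12²) = 4.056.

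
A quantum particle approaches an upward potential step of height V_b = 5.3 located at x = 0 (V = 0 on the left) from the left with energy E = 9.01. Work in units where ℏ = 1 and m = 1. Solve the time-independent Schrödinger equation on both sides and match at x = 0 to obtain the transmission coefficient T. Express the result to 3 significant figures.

The wavenumbers are k₁ = √(2mE)/ℏ = 4.245 on the left and k₂ = √(2m(E − V_b))/ℏ = 2.724 on the right.
Matching ψ and ψ′ at x = 0 gives r = (k₁ − k₂)/(k₁ + k₂), so R = r² = 0.04764 and T = 1 − R = 0.9524.

T = 0.952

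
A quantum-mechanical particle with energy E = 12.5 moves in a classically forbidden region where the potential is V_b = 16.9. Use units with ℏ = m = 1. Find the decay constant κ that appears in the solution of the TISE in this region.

Since E < V_b the TISE in this region is ψ'' = κ²ψ with κ = √(2m(V_b − E))/ℏ.
κ = √(2 × 1 × 4.4) = 2.966.

κ = 2.97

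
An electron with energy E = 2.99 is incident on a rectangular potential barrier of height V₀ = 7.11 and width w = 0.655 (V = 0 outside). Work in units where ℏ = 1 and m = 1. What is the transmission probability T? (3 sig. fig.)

T = 0.0869

Since E < V₀ the interior solution is evanescent with decay constant κ = √(2m(V₀ − E))/ℏ = 2.871.
κw = 1.880, sinh(κw) = 3.201.
The exact tunnelling result is T⁻¹ = 1 + V₀² sinh²(κw) / [4E(V₀ − E)] = 11.51, so T = 0.0869.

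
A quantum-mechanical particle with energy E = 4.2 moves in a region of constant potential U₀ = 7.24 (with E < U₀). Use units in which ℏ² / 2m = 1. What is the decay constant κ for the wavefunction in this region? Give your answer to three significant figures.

κ = 1.74

Since E < U₀ the TISE in this region is ψ'' = κ²ψ with κ = √(2m(U₀ − E))/ℏ.
κ = √(2 × 0.5 × 3.04) = 1.744.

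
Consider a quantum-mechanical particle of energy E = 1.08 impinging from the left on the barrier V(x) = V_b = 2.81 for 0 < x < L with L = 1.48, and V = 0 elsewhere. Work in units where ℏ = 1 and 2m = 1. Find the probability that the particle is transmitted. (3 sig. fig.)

E < V_b: inside the barrier ψ ∝ e^{±κx} with κ = √(2m(V_b − E))/ℏ = 1.315.
κL = 1.947, sinh(κL) = 3.431.
The exact tunnelling result is T⁻¹ = 1 + V_b² sinh²(κL) / [4E(V_b − E)] = 13.44, so T = 0.0744.

T = 0.0744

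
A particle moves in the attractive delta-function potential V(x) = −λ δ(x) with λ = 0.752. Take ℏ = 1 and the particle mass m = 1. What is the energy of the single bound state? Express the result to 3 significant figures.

For x ≠ 0 the bound state is ψ ∝ e^{−κ|x|}; integrating the TISE across the delta gives the cusp condition 2κ = 2mλ/ℏ², so κ = 0.7520.
Then E = −ℏ²κ²/(2m) = −mλ²/(2ℏ²) = -0.2828.

E = -0.283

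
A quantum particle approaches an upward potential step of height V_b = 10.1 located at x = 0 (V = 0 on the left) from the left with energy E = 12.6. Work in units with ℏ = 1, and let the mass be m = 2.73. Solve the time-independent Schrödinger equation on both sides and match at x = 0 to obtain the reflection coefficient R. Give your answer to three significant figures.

On each side the TISE gives plane waves with k = √(2m(E − V))/ℏ: k₁ = √(2·2.73·12.6) = 8.294, k₂ = √(2·2.73·2.5) = 3.695.
Matching ψ and ψ′ at x = 0 gives r = (k₁ − k₂)/(k₁ + k₂), so R = r² = 0.1472 and T = 1 − R = 0.8528.

R = 0.147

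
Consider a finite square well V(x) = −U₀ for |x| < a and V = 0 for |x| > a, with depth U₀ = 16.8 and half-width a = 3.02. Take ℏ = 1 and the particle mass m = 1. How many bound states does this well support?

N = 12

The dimensionless depth is z₀ = a√(2mU₀)/ℏ = 3.02 × √(33.60) = 17.51.
A new bound state (alternating even/odd) appears each time z₀ passes a multiple of π/2, so N = ⌊2z₀/π⌋ + 1 = ⌊11.14⌋ + 1 = 12.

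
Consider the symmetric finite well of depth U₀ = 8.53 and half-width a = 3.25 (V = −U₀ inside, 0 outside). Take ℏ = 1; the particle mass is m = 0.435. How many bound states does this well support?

The dimensionless depth is z₀ = a√(2mU₀)/ℏ = 3.25 × √(7.421) = 8.854.
A new bound state (alternating even/odd) appears each time z₀ passes a multiple of π/2, so N = ⌊2z₀/π⌋ + 1 = ⌊5.636⌋ + 1 = 6.

N = 6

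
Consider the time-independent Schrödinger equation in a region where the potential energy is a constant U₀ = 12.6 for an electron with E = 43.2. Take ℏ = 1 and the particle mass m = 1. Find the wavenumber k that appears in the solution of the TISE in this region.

With E > U₀ the solution is oscillatory, ψ ∝ e^{±ikx} with k = √(2m(E − U₀))/ℏ.
k = √(2 × 1 × 30.6) = 7.823.

k = 7.82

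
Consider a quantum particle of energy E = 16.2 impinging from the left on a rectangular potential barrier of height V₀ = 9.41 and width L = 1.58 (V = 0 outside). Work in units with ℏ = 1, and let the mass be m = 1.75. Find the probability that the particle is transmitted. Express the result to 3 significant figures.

Above the barrier the interior wavenumber is k₂ = √(2m(E − V₀))/ℏ = 4.875, giving phase k₂L = 7.702.
T = [1 + V₀² sin²(k₂L) / (4E(E − V₀))]⁻¹ = 1/1.197 = 0.836.

T = 0.836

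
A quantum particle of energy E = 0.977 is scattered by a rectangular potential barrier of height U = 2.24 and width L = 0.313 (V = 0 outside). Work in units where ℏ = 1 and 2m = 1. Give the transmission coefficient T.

T = 0.884

E < U: inside the barrier ψ ∝ e^{±κx} with κ = √(2m(U − E))/ℏ = 1.124.
κL = 0.3518, sinh(κL) = 0.3591.
The exact tunnelling result is T⁻¹ = 1 + U² sinh²(κL) / [4E(U − E)] = 1.131, so T = 0.884.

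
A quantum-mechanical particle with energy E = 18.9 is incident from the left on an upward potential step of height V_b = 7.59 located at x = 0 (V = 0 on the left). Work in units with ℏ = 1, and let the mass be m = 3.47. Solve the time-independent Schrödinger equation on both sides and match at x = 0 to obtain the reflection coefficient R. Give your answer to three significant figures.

The wavenumbers are k₁ = √(2mE)/ℏ = 11.45 on the left and k₂ = √(2m(E − V_b))/ℏ = 8.860 on the right.
Matching ψ and ψ′ at x = 0 gives r = (k₁ − k₂)/(k₁ + k₂), so R = r² = 0.01630 and T = 1 − R = 0.9837.

R = 0.0163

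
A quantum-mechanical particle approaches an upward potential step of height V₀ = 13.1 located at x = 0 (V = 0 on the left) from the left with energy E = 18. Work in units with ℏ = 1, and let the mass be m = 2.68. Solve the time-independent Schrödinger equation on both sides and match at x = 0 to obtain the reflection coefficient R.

On each side the TISE gives plane waves with k = √(2m(E − V))/ℏ: k₁ = √(2·2.68·18) = 9.822, k₂ = √(2·2.68·4.9) = 5.125.
Matching ψ and ψ′ at x = 0 gives r = (k₁ − k₂)/(k₁ + k₂), so R = r² = 0.09877 and T = 1 − R = 0.9012.

R = 0.0988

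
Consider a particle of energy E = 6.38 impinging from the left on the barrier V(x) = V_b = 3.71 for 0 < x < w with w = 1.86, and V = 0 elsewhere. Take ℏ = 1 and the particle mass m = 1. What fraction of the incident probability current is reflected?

R = 0.145

E > V_b: inside the barrier k₂ = √(2m(E − V_b))/ℏ = 2.311, k₂w = 4.298.
Matching at both interfaces gives T⁻¹ = 1 + V_b² sin²(k₂w) / [4E(E − V_b)] = 1.169, hence T = 0.855.
R = 1 − T = 0.145.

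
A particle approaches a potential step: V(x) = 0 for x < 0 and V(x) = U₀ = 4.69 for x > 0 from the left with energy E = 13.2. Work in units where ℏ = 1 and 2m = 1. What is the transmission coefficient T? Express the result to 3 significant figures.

T = 0.988

The wavenumbers are k₁ = √(2mE)/ℏ = 3.633 on the left and k₂ = √(2m(E − U₀))/ℏ = 2.917 on the right.
Matching ψ and ψ′ at x = 0 gives r = (k₁ − k₂)/(k₁ + k₂), so R = r² = 0.01195 and T = 1 − R = 0.9881.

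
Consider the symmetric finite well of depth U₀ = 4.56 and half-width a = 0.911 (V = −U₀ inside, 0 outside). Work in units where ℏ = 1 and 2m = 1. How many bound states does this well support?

N = 2

Define the well-strength parameter z₀ = (a/ℏ)√(2mU₀) = 0.911 × √(2·0.5·4.56) = 1.945.
A new bound state (alternating even/odd) appears each time z₀ passes a multiple of π/2, so N = ⌊2z₀/π⌋ + 1 = ⌊1.238⌋ + 1 = 2.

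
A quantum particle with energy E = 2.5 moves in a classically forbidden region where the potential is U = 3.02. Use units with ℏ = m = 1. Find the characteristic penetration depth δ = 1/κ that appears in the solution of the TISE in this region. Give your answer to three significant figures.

Since E < U the TISE in this region is ψ'' = κ²ψ with κ = √(2m(U − E))/ℏ.
κ = √(2 × 1 × 0.52) = 1.020. The penetration depth is δ = 1/κ = 0.981.

δ = 0.981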